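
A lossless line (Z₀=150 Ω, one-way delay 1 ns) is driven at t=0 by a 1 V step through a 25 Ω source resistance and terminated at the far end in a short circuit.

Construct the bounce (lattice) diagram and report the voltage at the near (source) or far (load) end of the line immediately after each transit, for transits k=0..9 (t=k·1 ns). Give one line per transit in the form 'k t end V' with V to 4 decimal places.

0 0 source 0.8571
1 1 load 0.0000
2 2 source 0.6122
3 3 load 0.0000
4 4 source 0.4373
5 5 load 0.0000
6 6 source 0.3124
7 7 load 0.0000
8 8 source 0.2231
9 9 load 0.0000

Γ_L=-1.000000, Γ_S=-0.714286; launch V₁=1·150/175=0.857143
k=0 src: V=0.8571
k=1 load: inc=0.857143, refl=0.857143·-1.000000=-0.8571; V=0.000000+0.857143+-0.857143=0.0000
k=2 src: inc=-0.857143, refl=-0.857143·-0.714286=0.6122; V=0.857143+-0.857143+0.612245=0.6122
k=3 load: inc=0.612245, refl=0.612245·-1.000000=-0.6122; V=0.000000+0.612245+-0.612245=0.0000
k=4 src: inc=-0.612245, refl=-0.612245·-0.714286=0.4373; V=0.612245+-0.612245+0.437318=0.4373
k=5 load: inc=0.437318, refl=0.437318·-1.000000=-0.4373; V=0.000000+0.437318+-0.437318=0.0000
k=6 src: inc=-0.437318, refl=-0.437318·-0.714286=0.3124; V=0.437318+-0.437318+0.312370=0.3124
k=7 load: inc=0.312370, refl=0.312370·-1.000000=-0.3124; V=0.000000+0.312370+-0.312370=0.0000
k=8 src: inc=-0.312370, refl=-0.312370·-0.714286=0.2231; V=0.312370+-0.312370+0.223121=0.2231
k=9 load: inc=0.223121, refl=0.223121·-1.000000=-0.2231; V=0.000000+0.223121+-0.223121=0.0000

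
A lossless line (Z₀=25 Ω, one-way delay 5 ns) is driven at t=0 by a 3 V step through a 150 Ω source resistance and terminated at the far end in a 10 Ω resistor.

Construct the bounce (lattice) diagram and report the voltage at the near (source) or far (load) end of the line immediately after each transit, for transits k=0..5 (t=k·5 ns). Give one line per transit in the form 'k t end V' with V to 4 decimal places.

0 0 source 0.4286
1 5 load 0.2449
2 10 source 0.1137
3 15 load 0.1699
4 20 source 0.2101
5 25 load 0.1929

Γ_L=-0.428571, Γ_S=0.714286; launch V₁=3·25/175=0.428571
k=0 src: V=0.4286
k=1 load: inc=0.428571, refl=0.428571·-0.428571=-0.1837; V=0.000000+0.428571+-0.183673=0.2449
k=2 src: inc=-0.183673, refl=-0.183673·0.714286=-0.1312; V=0.428571+-0.183673+-0.131195=0.1137
k=3 load: inc=-0.131195, refl=-0.131195·-0.428571=0.0562; V=0.244898+-0.131195+0.056227=0.1699
k=4 src: inc=0.056227, refl=0.056227·0.714286=0.0402; V=0.113703+0.056227+0.040162=0.2101
k=5 load: inc=0.040162, refl=0.040162·-0.428571=-0.0172; V=0.169929+0.040162+-0.017212=0.1929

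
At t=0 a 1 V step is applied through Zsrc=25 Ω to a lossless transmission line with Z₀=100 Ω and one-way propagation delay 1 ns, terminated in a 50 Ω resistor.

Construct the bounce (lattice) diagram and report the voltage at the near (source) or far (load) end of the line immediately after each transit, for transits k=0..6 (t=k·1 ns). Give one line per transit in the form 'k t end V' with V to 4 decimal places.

Γ_L=-0.333333, Γ_S=-0.600000; launch V₁=1·100/125=0.800000
k=0 src: V=0.8000
k=1 load: inc=0.800000, refl=0.800000·-0.333333=-0.2667; V=0.000000+0.800000+-0.266667=0.5333
k=2 src: inc=-0.266667, refl=-0.266667·-0.600000=0.1600; V=0.800000+-0.266667+0.160000=0.6933
k=3 load: inc=0.160000, refl=0.160000·-0.333333=-0.0533; V=0.533333+0.160000+-0.053333=0.6400
k=4 src: inc=-0.053333, refl=-0.053333·-0.600000=0.0320; V=0.693333+-0.053333+0.032000=0.6720
k=5 load: inc=0.032000, refl=0.032000·-0.333333=-0.0107; V=0.640000+0.032000+-0.010667=0.6613
k=6 src: inc=-0.010667, refl=-0.010667·-0.600000=0.0064; V=0.672000+-0.010667+0.006400=0.6677

0 0 source 0.8000
1 1 load 0.5333
2 2 source 0.6933
3 3 load 0.6400
4 4 source 0.6720
5 5 load 0.6613
6 6 source 0.6677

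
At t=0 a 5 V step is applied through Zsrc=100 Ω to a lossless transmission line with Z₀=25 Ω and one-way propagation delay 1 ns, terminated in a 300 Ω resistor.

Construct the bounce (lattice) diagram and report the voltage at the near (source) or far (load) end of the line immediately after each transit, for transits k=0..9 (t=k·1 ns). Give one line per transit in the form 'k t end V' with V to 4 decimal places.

Γ_L=0.846154, Γ_S=0.600000; launch V₁=5·25/125=1.000000
k=0 src: V=1.0000
k=1 load: inc=1.000000, refl=1.000000·0.846154=0.8462; V=0.000000+1.000000+0.846154=1.8462
k=2 src: inc=0.846154, refl=0.846154·0.600000=0.5077; V=1.000000+0.846154+0.507692=2.3538
k=3 load: inc=0.507692, refl=0.507692·0.846154=0.4296; V=1.846154+0.507692+0.429586=2.7834
k=4 src: inc=0.429586, refl=0.429586·0.600000=0.2578; V=2.353846+0.429586+0.257751=3.0412
k=5 load: inc=0.257751, refl=0.257751·0.846154=0.2181; V=2.783432+0.257751+0.218097=3.2593
k=6 src: inc=0.218097, refl=0.218097·0.600000=0.1309; V=3.041183+0.218097+0.130858=3.3901
k=7 load: inc=0.130858, refl=0.130858·0.846154=0.1107; V=3.259281+0.130858+0.110726=3.5009
k=8 src: inc=0.110726, refl=0.110726·0.600000=0.0664; V=3.390139+0.110726+0.066436=3.5673
k=9 load: inc=0.066436, refl=0.066436·0.846154=0.0562; V=3.500866+0.066436+0.056215=3.6235

0 0 source 1.0000
1 1 load 1.8462
2 2 source 2.3538
3 3 load 2.7834
4 4 source 3.0412
5 5 load 3.2593
6 6 source 3.3901
7 7 load 3.5009
8 8 source 3.5673
9 9 load 3.6235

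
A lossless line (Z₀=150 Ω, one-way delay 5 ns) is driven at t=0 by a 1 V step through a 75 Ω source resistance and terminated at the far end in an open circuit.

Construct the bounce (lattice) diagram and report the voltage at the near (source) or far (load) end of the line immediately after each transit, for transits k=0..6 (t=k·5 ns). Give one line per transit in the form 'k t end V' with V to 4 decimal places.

0 0 source 0.6667
1 5 load 1.3333
2 10 source 1.1111
3 15 load 0.8889
4 20 source 0.9630
5 25 load 1.0370
6 30 source 1.0123

Γ_L=1.000000, Γ_S=-0.333333; launch V₁=1·150/225=0.666667
k=0 src: V=0.6667
k=1 load: inc=0.666667, refl=0.666667·1.000000=0.6667; V=0.000000+0.666667+0.666667=1.3333
k=2 src: inc=0.666667, refl=0.666667·-0.333333=-0.2222; V=0.666667+0.666667+-0.222222=1.1111
k=3 load: inc=-0.222222, refl=-0.222222·1.000000=-0.2222; V=1.333333+-0.222222+-0.222222=0.8889
k=4 src: inc=-0.222222, refl=-0.222222·-0.333333=0.0741; V=1.111111+-0.222222+0.074074=0.9630
k=5 load: inc=0.074074, refl=0.074074·1.000000=0.0741; V=0.888889+0.074074+0.074074=1.0370
k=6 src: inc=0.074074, refl=0.074074·-0.333333=-0.0247; V=0.962963+0.074074+-0.024691=1.0123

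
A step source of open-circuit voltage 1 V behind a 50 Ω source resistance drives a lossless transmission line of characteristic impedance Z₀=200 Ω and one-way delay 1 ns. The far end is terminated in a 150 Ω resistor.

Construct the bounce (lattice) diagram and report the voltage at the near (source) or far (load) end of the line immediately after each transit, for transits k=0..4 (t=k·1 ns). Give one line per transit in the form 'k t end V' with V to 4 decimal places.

Γ_L=-0.142857, Γ_S=-0.600000; launch V₁=1·200/250=0.800000
k=0 src: V=0.8000
k=1 load: inc=0.800000, refl=0.800000·-0.142857=-0.1143; V=0.000000+0.800000+-0.114286=0.6857
k=2 src: inc=-0.114286, refl=-0.114286·-0.600000=0.0686; V=0.800000+-0.114286+0.068571=0.7543
k=3 load: inc=0.068571, refl=0.068571·-0.142857=-0.0098; V=0.685714+0.068571+-0.009796=0.7445
k=4 src: inc=-0.009796, refl=-0.009796·-0.600000=0.0059; V=0.754286+-0.009796+0.005878=0.7504

0 0 source 0.8000
1 1 load 0.6857
2 2 source 0.7543
3 3 load 0.7445
4 4 source 0.7504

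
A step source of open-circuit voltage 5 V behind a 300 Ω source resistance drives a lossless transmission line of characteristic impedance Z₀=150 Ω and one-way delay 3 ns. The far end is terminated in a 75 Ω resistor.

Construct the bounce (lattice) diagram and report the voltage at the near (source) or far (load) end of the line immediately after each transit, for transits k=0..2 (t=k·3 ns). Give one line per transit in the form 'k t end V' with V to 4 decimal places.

Γ_L=-0.333333, Γ_S=0.333333; launch V₁=5·150/450=1.666667
k=0 src: V=1.6667
k=1 load: inc=1.666667, refl=1.666667·-0.333333=-0.5556; V=0.000000+1.666667+-0.555556=1.1111
k=2 src: inc=-0.555556, refl=-0.555556·0.333333=-0.1852; V=1.666667+-0.555556+-0.185185=0.9259

0 0 source 1.6667
1 3 load 1.1111
2 6 source 0.9259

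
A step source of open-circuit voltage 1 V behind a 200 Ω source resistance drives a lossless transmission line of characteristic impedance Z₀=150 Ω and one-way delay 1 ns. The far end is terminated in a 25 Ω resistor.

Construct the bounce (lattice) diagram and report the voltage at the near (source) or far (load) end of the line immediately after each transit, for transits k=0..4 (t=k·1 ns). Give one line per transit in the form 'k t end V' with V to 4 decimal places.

0 0 source 0.4286
1 1 load 0.1224
2 2 source 0.0787
3 3 load 0.1100
4 4 source 0.1144

Γ_L=-0.714286, Γ_S=0.142857; launch V₁=1·150/350=0.428571
k=0 src: V=0.4286
k=1 load: inc=0.428571, refl=0.428571·-0.714286=-0.3061; V=0.000000+0.428571+-0.306122=0.1224
k=2 src: inc=-0.306122, refl=-0.306122·0.142857=-0.0437; V=0.428571+-0.306122+-0.043732=0.0787
k=3 load: inc=-0.043732, refl=-0.043732·-0.714286=0.0312; V=0.122449+-0.043732+0.031237=0.1100
k=4 src: inc=0.031237, refl=0.031237·0.142857=0.0045; V=0.078717+0.031237+0.004462=0.1144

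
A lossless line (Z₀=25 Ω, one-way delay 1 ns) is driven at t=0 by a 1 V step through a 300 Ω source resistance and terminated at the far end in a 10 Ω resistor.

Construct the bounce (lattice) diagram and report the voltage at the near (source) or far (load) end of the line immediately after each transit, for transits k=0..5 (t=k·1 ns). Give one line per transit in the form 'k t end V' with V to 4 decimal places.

0 0 source 0.0769
1 1 load 0.0440
2 2 source 0.0161
3 3 load 0.0280
4 4 source 0.0381
5 5 load 0.0338

Γ_L=-0.428571, Γ_S=0.846154; launch V₁=1·25/325=0.076923
k=0 src: V=0.0769
k=1 load: inc=0.076923, refl=0.076923·-0.428571=-0.0330; V=0.000000+0.076923+-0.032967=0.0440
k=2 src: inc=-0.032967, refl=-0.032967·0.846154=-0.0279; V=0.076923+-0.032967+-0.027895=0.0161
k=3 load: inc=-0.027895, refl=-0.027895·-0.428571=0.0120; V=0.043956+-0.027895+0.011955=0.0280
k=4 src: inc=0.011955, refl=0.011955·0.846154=0.0101; V=0.016061+0.011955+0.010116=0.0381
k=5 load: inc=0.010116, refl=0.010116·-0.428571=-0.0043; V=0.028016+0.010116+-0.004335=0.0338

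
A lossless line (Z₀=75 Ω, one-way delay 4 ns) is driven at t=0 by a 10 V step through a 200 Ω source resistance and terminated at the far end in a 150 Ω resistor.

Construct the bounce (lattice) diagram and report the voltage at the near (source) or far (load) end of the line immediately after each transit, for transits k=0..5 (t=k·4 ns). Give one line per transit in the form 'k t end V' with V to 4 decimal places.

0 0 source 2.7273
1 4 load 3.6364
2 8 source 4.0496
3 12 load 4.1873
4 16 source 4.2499
5 20 load 4.2708

Γ_L=0.333333, Γ_S=0.454545; launch V₁=10·75/275=2.727273
k=0 src: V=2.7273
k=1 load: inc=2.727273, refl=2.727273·0.333333=0.9091; V=0.000000+2.727273+0.909091=3.6364
k=2 src: inc=0.909091, refl=0.909091·0.454545=0.4132; V=2.727273+0.909091+0.413223=4.0496
k=3 load: inc=0.413223, refl=0.413223·0.333333=0.1377; V=3.636364+0.413223+0.137741=4.1873
k=4 src: inc=0.137741, refl=0.137741·0.454545=0.0626; V=4.049587+0.137741+0.062610=4.2499
k=5 load: inc=0.062610, refl=0.062610·0.333333=0.0209; V=4.187328+0.062610+0.020870=4.2708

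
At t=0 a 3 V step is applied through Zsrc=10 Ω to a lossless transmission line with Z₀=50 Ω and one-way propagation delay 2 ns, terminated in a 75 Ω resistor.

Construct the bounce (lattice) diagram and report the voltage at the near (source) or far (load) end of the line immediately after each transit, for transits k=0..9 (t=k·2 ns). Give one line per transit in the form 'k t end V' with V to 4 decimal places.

0 0 source 2.5000
1 2 load 3.0000
2 4 source 2.6667
3 6 load 2.6000
4 8 source 2.6444
5 10 load 2.6533
6 12 source 2.6474
7 14 load 2.6462
8 16 source 2.6470
9 18 load 2.6472

Γ_L=0.200000, Γ_S=-0.666667; launch V₁=3·50/60=2.500000
k=0 src: V=2.5000
k=1 load: inc=2.500000, refl=2.500000·0.200000=0.5000; V=0.000000+2.500000+0.500000=3.0000
k=2 src: inc=0.500000, refl=0.500000·-0.666667=-0.3333; V=2.500000+0.500000+-0.333333=2.6667
k=3 load: inc=-0.333333, refl=-0.333333·0.200000=-0.0667; V=3.000000+-0.333333+-0.066667=2.6000
k=4 src: inc=-0.066667, refl=-0.066667·-0.666667=0.0444; V=2.666667+-0.066667+0.044444=2.6444
k=5 load: inc=0.044444, refl=0.044444·0.200000=0.0089; V=2.600000+0.044444+0.008889=2.6533
k=6 src: inc=0.008889, refl=0.008889·-0.666667=-0.0059; V=2.644444+0.008889+-0.005926=2.6474
k=7 load: inc=-0.005926, refl=-0.005926·0.200000=-0.0012; V=2.653333+-0.005926+-0.001185=2.6462
k=8 src: inc=-0.001185, refl=-0.001185·-0.666667=0.0008; V=2.647407+-0.001185+0.000790=2.6470
k=9 load: inc=0.000790, refl=0.000790·0.200000=0.0002; V=2.646222+0.000790+0.000158=2.6472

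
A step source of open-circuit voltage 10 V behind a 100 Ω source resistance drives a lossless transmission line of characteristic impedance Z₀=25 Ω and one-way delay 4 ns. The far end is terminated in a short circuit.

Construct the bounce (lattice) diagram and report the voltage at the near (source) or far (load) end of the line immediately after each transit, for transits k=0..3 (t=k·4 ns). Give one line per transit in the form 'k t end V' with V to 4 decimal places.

0 0 source 2.0000
1 4 load 0.0000
2 8 source -1.2000
3 12 load 0.0000

Γ_L=-1.000000, Γ_S=0.600000; launch V₁=10·25/125=2.000000
k=0 src: V=2.0000
k=1 load: inc=2.000000, refl=2.000000·-1.000000=-2.0000; V=0.000000+2.000000+-2.000000=0.0000
k=2 src: inc=-2.000000, refl=-2.000000·0.600000=-1.2000; V=2.000000+-2.000000+-1.200000=-1.2000
k=3 load: inc=-1.200000, refl=-1.200000·-1.000000=1.2000; V=0.000000+-1.200000+1.200000=0.0000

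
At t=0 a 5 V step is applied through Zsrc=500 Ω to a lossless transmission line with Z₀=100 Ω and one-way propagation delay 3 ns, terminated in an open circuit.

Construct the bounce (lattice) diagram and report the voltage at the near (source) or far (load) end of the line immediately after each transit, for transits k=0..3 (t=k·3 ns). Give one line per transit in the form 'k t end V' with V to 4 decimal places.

0 0 source 0.8333
1 3 load 1.6667
2 6 source 2.2222
3 9 load 2.7778

Γ_L=1.000000, Γ_S=0.666667; launch V₁=5·100/600=0.833333
k=0 src: V=0.8333
k=1 load: inc=0.833333, refl=0.833333·1.000000=0.8333; V=0.000000+0.833333+0.833333=1.6667
k=2 src: inc=0.833333, refl=0.833333·0.666667=0.5556; V=0.833333+0.833333+0.555556=2.2222
k=3 load: inc=0.555556, refl=0.555556·1.000000=0.5556; V=1.666667+0.555556+0.555556=2.7778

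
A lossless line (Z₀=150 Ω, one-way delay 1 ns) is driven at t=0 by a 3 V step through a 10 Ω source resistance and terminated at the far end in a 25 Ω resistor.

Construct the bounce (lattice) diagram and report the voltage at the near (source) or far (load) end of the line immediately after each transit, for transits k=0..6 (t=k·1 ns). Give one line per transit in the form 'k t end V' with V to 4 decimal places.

Γ_L=-0.714286, Γ_S=-0.875000; launch V₁=3·150/160=2.812500
k=0 src: V=2.8125
k=1 load: inc=2.812500, refl=2.812500·-0.714286=-2.0089; V=0.000000+2.812500+-2.008929=0.8036
k=2 src: inc=-2.008929, refl=-2.008929·-0.875000=1.7578; V=2.812500+-2.008929+1.757812=2.5614
k=3 load: inc=1.757812, refl=1.757812·-0.714286=-1.2556; V=0.803571+1.757812+-1.255580=1.3058
k=4 src: inc=-1.255580, refl=-1.255580·-0.875000=1.0986; V=2.561384+-1.255580+1.098633=2.4044
k=5 load: inc=1.098633, refl=1.098633·-0.714286=-0.7847; V=1.305804+1.098633+-0.784738=1.6197
k=6 src: inc=-0.784738, refl=-0.784738·-0.875000=0.6866; V=2.404436+-0.784738+0.686646=2.3063

0 0 source 2.8125
1 1 load 0.8036
2 2 source 2.5614
3 3 load 1.3058
4 4 source 2.4044
5 5 load 1.6197
6 6 source 2.3063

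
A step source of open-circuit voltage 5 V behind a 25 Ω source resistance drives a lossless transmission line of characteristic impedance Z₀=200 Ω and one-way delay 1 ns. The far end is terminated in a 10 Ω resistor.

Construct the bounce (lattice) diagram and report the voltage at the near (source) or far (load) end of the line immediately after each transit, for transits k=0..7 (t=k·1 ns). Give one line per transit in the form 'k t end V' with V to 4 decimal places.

Γ_L=-0.904762, Γ_S=-0.777778; launch V₁=5·200/225=4.444444
k=0 src: V=4.4444
k=1 load: inc=4.444444, refl=4.444444·-0.904762=-4.0212; V=0.000000+4.444444+-4.021164=0.4233
k=2 src: inc=-4.021164, refl=-4.021164·-0.777778=3.1276; V=4.444444+-4.021164+3.127572=3.5509
k=3 load: inc=3.127572, refl=3.127572·-0.904762=-2.8297; V=0.423280+3.127572+-2.829708=0.7211
k=4 src: inc=-2.829708, refl=-2.829708·-0.777778=2.2009; V=3.550852+-2.829708+2.200884=2.9220
k=5 load: inc=2.200884, refl=2.200884·-0.904762=-1.9913; V=0.721144+2.200884+-1.991276=0.9308
k=6 src: inc=-1.991276, refl=-1.991276·-0.777778=1.5488; V=2.922028+-1.991276+1.548770=2.4795
k=7 load: inc=1.548770, refl=1.548770·-0.904762=-1.4013; V=0.930752+1.548770+-1.401268=1.0783

0 0 source 4.4444
1 1 load 0.4233
2 2 source 3.5509
3 3 load 0.7211
4 4 source 2.9220
5 5 load 0.9308
6 6 source 2.4795
7 7 load 1.0783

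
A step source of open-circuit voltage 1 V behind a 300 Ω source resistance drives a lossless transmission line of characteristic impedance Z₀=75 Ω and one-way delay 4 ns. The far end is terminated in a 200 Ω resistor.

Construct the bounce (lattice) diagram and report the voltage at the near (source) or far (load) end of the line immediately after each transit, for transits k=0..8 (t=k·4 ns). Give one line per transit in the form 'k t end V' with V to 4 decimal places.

0 0 source 0.2000
1 4 load 0.2909
2 8 source 0.3455
3 12 load 0.3702
4 16 source 0.3851
5 20 load 0.3919
6 24 source 0.3959
7 28 load 0.3978
8 32 source 0.3989

Γ_L=0.454545, Γ_S=0.600000; launch V₁=1·75/375=0.200000
k=0 src: V=0.2000
k=1 load: inc=0.200000, refl=0.200000·0.454545=0.0909; V=0.000000+0.200000+0.090909=0.2909
k=2 src: inc=0.090909, refl=0.090909·0.600000=0.0545; V=0.200000+0.090909+0.054545=0.3455
k=3 load: inc=0.054545, refl=0.054545·0.454545=0.0248; V=0.290909+0.054545+0.024793=0.3702
k=4 src: inc=0.024793, refl=0.024793·0.600000=0.0149; V=0.345455+0.024793+0.014876=0.3851
k=5 load: inc=0.014876, refl=0.014876·0.454545=0.0068; V=0.370248+0.014876+0.006762=0.3919
k=6 src: inc=0.006762, refl=0.006762·0.600000=0.0041; V=0.385124+0.006762+0.004057=0.3959
k=7 load: inc=0.004057, refl=0.004057·0.454545=0.0018; V=0.391886+0.004057+0.001844=0.3978
k=8 src: inc=0.001844, refl=0.001844·0.600000=0.0011; V=0.395943+0.001844+0.001106=0.3989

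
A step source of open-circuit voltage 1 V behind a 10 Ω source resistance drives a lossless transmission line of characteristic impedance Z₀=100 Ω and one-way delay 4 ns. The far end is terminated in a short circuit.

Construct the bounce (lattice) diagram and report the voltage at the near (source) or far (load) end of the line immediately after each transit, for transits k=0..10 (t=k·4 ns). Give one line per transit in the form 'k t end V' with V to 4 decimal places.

0 0 source 0.9091
1 4 load 0.0000
2 8 source 0.7438
3 12 load 0.0000
4 16 source 0.6086
5 20 load 0.0000
6 24 source 0.4979
7 28 load 0.0000
8 32 source 0.4074
9 36 load 0.0000
10 40 source 0.3333

Γ_L=-1.000000, Γ_S=-0.818182; launch V₁=1·100/110=0.909091
k=0 src: V=0.9091
k=1 load: inc=0.909091, refl=0.909091·-1.000000=-0.9091; V=0.000000+0.909091+-0.909091=0.0000
k=2 src: inc=-0.909091, refl=-0.909091·-0.818182=0.7438; V=0.909091+-0.909091+0.743802=0.7438
k=3 load: inc=0.743802, refl=0.743802·-1.000000=-0.7438; V=0.000000+0.743802+-0.743802=0.0000
k=4 src: inc=-0.743802, refl=-0.743802·-0.818182=0.6086; V=0.743802+-0.743802+0.608565=0.6086
k=5 load: inc=0.608565, refl=0.608565·-1.000000=-0.6086; V=0.000000+0.608565+-0.608565=0.0000
k=6 src: inc=-0.608565, refl=-0.608565·-0.818182=0.4979; V=0.608565+-0.608565+0.497917=0.4979
k=7 load: inc=0.497917, refl=0.497917·-1.000000=-0.4979; V=0.000000+0.497917+-0.497917=0.0000
k=8 src: inc=-0.497917, refl=-0.497917·-0.818182=0.4074; V=0.497917+-0.497917+0.407386=0.4074
k=9 load: inc=0.407386, refl=0.407386·-1.000000=-0.4074; V=0.000000+0.407386+-0.407386=0.0000
k=10 src: inc=-0.407386, refl=-0.407386·-0.818182=0.3333; V=0.407386+-0.407386+0.333316=0.3333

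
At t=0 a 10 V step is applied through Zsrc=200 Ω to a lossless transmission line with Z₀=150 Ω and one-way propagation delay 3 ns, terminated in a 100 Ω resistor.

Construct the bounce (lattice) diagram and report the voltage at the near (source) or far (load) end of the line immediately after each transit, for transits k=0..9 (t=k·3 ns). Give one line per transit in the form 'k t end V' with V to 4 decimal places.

Γ_L=-0.200000, Γ_S=0.142857; launch V₁=10·150/350=4.285714
k=0 src: V=4.2857
k=1 load: inc=4.285714, refl=4.285714·-0.200000=-0.8571; V=0.000000+4.285714+-0.857143=3.4286
k=2 src: inc=-0.857143, refl=-0.857143·0.142857=-0.1224; V=4.285714+-0.857143+-0.122449=3.3061
k=3 load: inc=-0.122449, refl=-0.122449·-0.200000=0.0245; V=3.428571+-0.122449+0.024490=3.3306
k=4 src: inc=0.024490, refl=0.024490·0.142857=0.0035; V=3.306122+0.024490+0.003499=3.3341
k=5 load: inc=0.003499, refl=0.003499·-0.200000=-0.0007; V=3.330612+0.003499+-0.000700=3.3334
k=6 src: inc=-0.000700, refl=-0.000700·0.142857=-0.0001; V=3.334111+-0.000700+-0.000100=3.3333
k=7 load: inc=-0.000100, refl=-0.000100·-0.200000=0.0000; V=3.333411+-0.000100+0.000020=3.3333
k=8 src: inc=0.000020, refl=0.000020·0.142857=0.0000; V=3.333311+0.000020+0.000003=3.3333
k=9 load: inc=0.000003, refl=0.000003·-0.200000=-0.0000; V=3.333331+0.000003+-0.000001=3.3333

0 0 source 4.2857
1 3 load 3.4286
2 6 source 3.3061
3 9 load 3.3306
4 12 source 3.3341
5 15 load 3.3334
6 18 source 3.3333
7 21 load 3.3333
8 24 source 3.3333
9 27 load 3.3333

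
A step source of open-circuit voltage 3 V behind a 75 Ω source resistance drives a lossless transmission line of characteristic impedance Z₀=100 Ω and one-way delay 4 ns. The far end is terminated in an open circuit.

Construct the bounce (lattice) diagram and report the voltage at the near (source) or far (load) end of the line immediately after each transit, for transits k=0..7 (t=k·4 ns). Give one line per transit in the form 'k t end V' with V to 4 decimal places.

Γ_L=1.000000, Γ_S=-0.142857; launch V₁=3·100/175=1.714286
k=0 src: V=1.7143
k=1 load: inc=1.714286, refl=1.714286·1.000000=1.7143; V=0.000000+1.714286+1.714286=3.4286
k=2 src: inc=1.714286, refl=1.714286·-0.142857=-0.2449; V=1.714286+1.714286+-0.244898=3.1837
k=3 load: inc=-0.244898, refl=-0.244898·1.000000=-0.2449; V=3.428571+-0.244898+-0.244898=2.9388
k=4 src: inc=-0.244898, refl=-0.244898·-0.142857=0.0350; V=3.183673+-0.244898+0.034985=2.9738
k=5 load: inc=0.034985, refl=0.034985·1.000000=0.0350; V=2.938776+0.034985+0.034985=3.0087
k=6 src: inc=0.034985, refl=0.034985·-0.142857=-0.0050; V=2.973761+0.034985+-0.004998=3.0037
k=7 load: inc=-0.004998, refl=-0.004998·1.000000=-0.0050; V=3.008746+-0.004998+-0.004998=2.9988

0 0 source 1.7143
1 4 load 3.4286
2 8 source 3.1837
3 12 load 2.9388
4 16 source 2.9738
5 20 load 3.0087
6 24 source 3.0037
7 28 load 2.9988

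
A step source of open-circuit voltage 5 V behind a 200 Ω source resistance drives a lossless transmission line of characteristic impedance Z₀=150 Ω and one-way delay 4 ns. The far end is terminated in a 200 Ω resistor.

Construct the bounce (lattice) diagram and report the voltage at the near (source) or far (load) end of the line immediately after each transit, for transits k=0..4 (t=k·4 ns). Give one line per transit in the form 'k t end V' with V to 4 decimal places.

0 0 source 2.1429
1 4 load 2.4490
2 8 source 2.4927
3 12 load 2.4990
4 16 source 2.4999

Γ_L=0.142857, Γ_S=0.142857; launch V₁=5·150/350=2.142857
k=0 src: V=2.1429
k=1 load: inc=2.142857, refl=2.142857·0.142857=0.3061; V=0.000000+2.142857+0.306122=2.4490
k=2 src: inc=0.306122, refl=0.306122·0.142857=0.0437; V=2.142857+0.306122+0.043732=2.4927
k=3 load: inc=0.043732, refl=0.043732·0.142857=0.0062; V=2.448980+0.043732+0.006247=2.4990
k=4 src: inc=0.006247, refl=0.006247·0.142857=0.0009; V=2.492711+0.006247+0.000892=2.4999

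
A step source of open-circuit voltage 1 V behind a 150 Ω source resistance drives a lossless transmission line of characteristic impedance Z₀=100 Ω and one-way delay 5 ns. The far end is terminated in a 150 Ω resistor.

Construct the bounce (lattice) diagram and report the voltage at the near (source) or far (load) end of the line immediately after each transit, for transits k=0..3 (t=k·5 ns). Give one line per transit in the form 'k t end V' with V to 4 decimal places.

Γ_L=0.200000, Γ_S=0.200000; launch V₁=1·100/250=0.400000
k=0 src: V=0.4000
k=1 load: inc=0.400000, refl=0.400000·0.200000=0.0800; V=0.000000+0.400000+0.080000=0.4800
k=2 src: inc=0.080000, refl=0.080000·0.200000=0.0160; V=0.400000+0.080000+0.016000=0.4960
k=3 load: inc=0.016000, refl=0.016000·0.200000=0.0032; V=0.480000+0.016000+0.003200=0.4992

0 0 source 0.4000
1 5 load 0.4800
2 10 source 0.4960
3 15 load 0.4992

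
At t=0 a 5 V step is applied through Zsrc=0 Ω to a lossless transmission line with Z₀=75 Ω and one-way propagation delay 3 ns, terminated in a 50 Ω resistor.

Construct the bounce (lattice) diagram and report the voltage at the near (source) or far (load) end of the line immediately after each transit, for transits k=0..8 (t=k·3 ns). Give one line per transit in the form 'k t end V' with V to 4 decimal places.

Γ_L=-0.200000, Γ_S=-1.000000; launch V₁=5·75/75=5.000000
k=0 src: V=5.0000
k=1 load: inc=5.000000, refl=5.000000·-0.200000=-1.0000; V=0.000000+5.000000+-1.000000=4.0000
k=2 src: inc=-1.000000, refl=-1.000000·-1.000000=1.0000; V=5.000000+-1.000000+1.000000=5.0000
k=3 load: inc=1.000000, refl=1.000000·-0.200000=-0.2000; V=4.000000+1.000000+-0.200000=4.8000
k=4 src: inc=-0.200000, refl=-0.200000·-1.000000=0.2000; V=5.000000+-0.200000+0.200000=5.0000
k=5 load: inc=0.200000, refl=0.200000·-0.200000=-0.0400; V=4.800000+0.200000+-0.040000=4.9600
k=6 src: inc=-0.040000, refl=-0.040000·-1.000000=0.0400; V=5.000000+-0.040000+0.040000=5.0000
k=7 load: inc=0.040000, refl=0.040000·-0.200000=-0.0080; V=4.960000+0.040000+-0.008000=4.9920
k=8 src: inc=-0.008000, refl=-0.008000·-1.000000=0.0080; V=5.000000+-0.008000+0.008000=5.0000

0 0 source 5.0000
1 3 load 4.0000
2 6 source 5.0000
3 9 load 4.8000
4 12 source 5.0000
5 15 load 4.9600
6 18 source 5.0000
7 21 load 4.9920
8 24 source 5.0000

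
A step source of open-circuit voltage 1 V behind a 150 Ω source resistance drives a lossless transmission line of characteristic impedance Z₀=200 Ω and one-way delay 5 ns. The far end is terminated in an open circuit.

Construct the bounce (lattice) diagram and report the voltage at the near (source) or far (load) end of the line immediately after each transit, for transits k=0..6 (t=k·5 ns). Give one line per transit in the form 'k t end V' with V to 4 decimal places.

0 0 source 0.5714
1 5 load 1.1429
2 10 source 1.0612
3 15 load 0.9796
4 20 source 0.9913
5 25 load 1.0029
6 30 source 1.0012

Γ_L=1.000000, Γ_S=-0.142857; launch V₁=1·200/350=0.571429
k=0 src: V=0.5714
k=1 load: inc=0.571429, refl=0.571429·1.000000=0.5714; V=0.000000+0.571429+0.571429=1.1429
k=2 src: inc=0.571429, refl=0.571429·-0.142857=-0.0816; V=0.571429+0.571429+-0.081633=1.0612
k=3 load: inc=-0.081633, refl=-0.081633·1.000000=-0.0816; V=1.142857+-0.081633+-0.081633=0.9796
k=4 src: inc=-0.081633, refl=-0.081633·-0.142857=0.0117; V=1.061224+-0.081633+0.011662=0.9913
k=5 load: inc=0.011662, refl=0.011662·1.000000=0.0117; V=0.979592+0.011662+0.011662=1.0029
k=6 src: inc=0.011662, refl=0.011662·-0.142857=-0.0017; V=0.991254+0.011662+-0.001666=1.0012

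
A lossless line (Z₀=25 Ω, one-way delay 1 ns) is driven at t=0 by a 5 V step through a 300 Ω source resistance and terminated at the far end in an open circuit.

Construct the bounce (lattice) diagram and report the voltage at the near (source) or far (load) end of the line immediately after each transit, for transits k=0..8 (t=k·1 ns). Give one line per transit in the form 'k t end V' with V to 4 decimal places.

Γ_L=1.000000, Γ_S=0.846154; launch V₁=5·25/325=0.384615
k=0 src: V=0.3846
k=1 load: inc=0.384615, refl=0.384615·1.000000=0.3846; V=0.000000+0.384615+0.384615=0.7692
k=2 src: inc=0.384615, refl=0.384615·0.846154=0.3254; V=0.384615+0.384615+0.325444=1.0947
k=3 load: inc=0.325444, refl=0.325444·1.000000=0.3254; V=0.769231+0.325444+0.325444=1.4201
k=4 src: inc=0.325444, refl=0.325444·0.846154=0.2754; V=1.094675+0.325444+0.275376=1.6955
k=5 load: inc=0.275376, refl=0.275376·1.000000=0.2754; V=1.420118+0.275376+0.275376=1.9709
k=6 src: inc=0.275376, refl=0.275376·0.846154=0.2330; V=1.695494+0.275376+0.233010=2.2039
k=7 load: inc=0.233010, refl=0.233010·1.000000=0.2330; V=1.970869+0.233010+0.233010=2.4369
k=8 src: inc=0.233010, refl=0.233010·0.846154=0.1972; V=2.203879+0.233010+0.197162=2.6341

0 0 source 0.3846
1 1 load 0.7692
2 2 source 1.0947
3 3 load 1.4201
4 4 source 1.6955
5 5 load 1.9709
6 6 source 2.2039
7 7 load 2.4369
8 8 source 2.6341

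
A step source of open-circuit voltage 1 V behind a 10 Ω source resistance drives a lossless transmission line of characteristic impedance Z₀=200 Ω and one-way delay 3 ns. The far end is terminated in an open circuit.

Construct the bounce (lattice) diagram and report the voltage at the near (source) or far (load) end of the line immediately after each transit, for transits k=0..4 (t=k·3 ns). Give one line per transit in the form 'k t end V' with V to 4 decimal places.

Γ_L=1.000000, Γ_S=-0.904762; launch V₁=1·200/210=0.952381
k=0 src: V=0.9524
k=1 load: inc=0.952381, refl=0.952381·1.000000=0.9524; V=0.000000+0.952381+0.952381=1.9048
k=2 src: inc=0.952381, refl=0.952381·-0.904762=-0.8617; V=0.952381+0.952381+-0.861678=1.0431
k=3 load: inc=-0.861678, refl=-0.861678·1.000000=-0.8617; V=1.904762+-0.861678+-0.861678=0.1814
k=4 src: inc=-0.861678, refl=-0.861678·-0.904762=0.7796; V=1.043084+-0.861678+0.779613=0.9610

0 0 source 0.9524
1 3 load 1.9048
2 6 source 1.0431
3 9 load 0.1814
4 12 source 0.9610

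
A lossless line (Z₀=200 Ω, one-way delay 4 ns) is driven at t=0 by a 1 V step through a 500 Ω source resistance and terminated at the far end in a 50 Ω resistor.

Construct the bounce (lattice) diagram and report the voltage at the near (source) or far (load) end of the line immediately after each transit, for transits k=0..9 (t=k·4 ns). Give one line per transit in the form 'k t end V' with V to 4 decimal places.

Γ_L=-0.600000, Γ_S=0.428571; launch V₁=1·200/700=0.285714
k=0 src: V=0.2857
k=1 load: inc=0.285714, refl=0.285714·-0.600000=-0.1714; V=0.000000+0.285714+-0.171429=0.1143
k=2 src: inc=-0.171429, refl=-0.171429·0.428571=-0.0735; V=0.285714+-0.171429+-0.073469=0.0408
k=3 load: inc=-0.073469, refl=-0.073469·-0.600000=0.0441; V=0.114286+-0.073469+0.044082=0.0849
k=4 src: inc=0.044082, refl=0.044082·0.428571=0.0189; V=0.040816+0.044082+0.018892=0.1038
k=5 load: inc=0.018892, refl=0.018892·-0.600000=-0.0113; V=0.084898+0.018892+-0.011335=0.0925
k=6 src: inc=-0.011335, refl=-0.011335·0.428571=-0.0049; V=0.103790+-0.011335+-0.004858=0.0876
k=7 load: inc=-0.004858, refl=-0.004858·-0.600000=0.0029; V=0.092455+-0.004858+0.002915=0.0905
k=8 src: inc=0.002915, refl=0.002915·0.428571=0.0012; V=0.087597+0.002915+0.001249=0.0918
k=9 load: inc=0.001249, refl=0.001249·-0.600000=-0.0007; V=0.090512+0.001249+-0.000750=0.0910

0 0 source 0.2857
1 4 load 0.1143
2 8 source 0.0408
3 12 load 0.0849
4 16 source 0.1038
5 20 load 0.0925
6 24 source 0.0876
7 28 load 0.0905
8 32 source 0.0918
9 36 load 0.0910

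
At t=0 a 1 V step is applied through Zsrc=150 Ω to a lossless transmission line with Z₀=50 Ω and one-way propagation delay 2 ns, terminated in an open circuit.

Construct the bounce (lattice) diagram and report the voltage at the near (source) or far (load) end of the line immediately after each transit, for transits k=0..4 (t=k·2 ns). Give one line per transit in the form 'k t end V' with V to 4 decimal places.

Γ_L=1.000000, Γ_S=0.500000; launch V₁=1·50/200=0.250000
k=0 src: V=0.2500
k=1 load: inc=0.250000, refl=0.250000·1.000000=0.2500; V=0.000000+0.250000+0.250000=0.5000
k=2 src: inc=0.250000, refl=0.250000·0.500000=0.1250; V=0.250000+0.250000+0.125000=0.6250
k=3 load: inc=0.125000, refl=0.125000·1.000000=0.1250; V=0.500000+0.125000+0.125000=0.7500
k=4 src: inc=0.125000, refl=0.125000·0.500000=0.0625; V=0.625000+0.125000+0.062500=0.8125

0 0 source 0.2500
1 2 load 0.5000
2 4 source 0.6250
3 6 load 0.7500
4 8 source 0.8125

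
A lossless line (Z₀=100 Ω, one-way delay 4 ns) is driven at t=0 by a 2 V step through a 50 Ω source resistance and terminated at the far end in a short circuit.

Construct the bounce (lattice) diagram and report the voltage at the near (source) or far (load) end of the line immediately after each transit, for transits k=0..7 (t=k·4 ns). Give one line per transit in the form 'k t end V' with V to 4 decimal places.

0 0 source 1.3333
1 4 load 0.0000
2 8 source 0.4444
3 12 load 0.0000
4 16 source 0.1481
5 20 load 0.0000
6 24 source 0.0494
7 28 load 0.0000

Γ_L=-1.000000, Γ_S=-0.333333; launch V₁=2·100/150=1.333333
k=0 src: V=1.3333
k=1 load: inc=1.333333, refl=1.333333·-1.000000=-1.3333; V=0.000000+1.333333+-1.333333=0.0000
k=2 src: inc=-1.333333, refl=-1.333333·-0.333333=0.4444; V=1.333333+-1.333333+0.444444=0.4444
k=3 load: inc=0.444444, refl=0.444444·-1.000000=-0.4444; V=0.000000+0.444444+-0.444444=0.0000
k=4 src: inc=-0.444444, refl=-0.444444·-0.333333=0.1481; V=0.444444+-0.444444+0.148148=0.1481
k=5 load: inc=0.148148, refl=0.148148·-1.000000=-0.1481; V=0.000000+0.148148+-0.148148=0.0000
k=6 src: inc=-0.148148, refl=-0.148148·-0.333333=0.0494; V=0.148148+-0.148148+0.049383=0.0494
k=7 load: inc=0.049383, refl=0.049383·-1.000000=-0.0494; V=0.000000+0.049383+-0.049383=0.0000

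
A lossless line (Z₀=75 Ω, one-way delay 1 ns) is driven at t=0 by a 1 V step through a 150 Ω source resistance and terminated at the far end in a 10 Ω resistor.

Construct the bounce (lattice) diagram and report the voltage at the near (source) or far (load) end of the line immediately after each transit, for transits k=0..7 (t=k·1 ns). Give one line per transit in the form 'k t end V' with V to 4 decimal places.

Γ_L=-0.764706, Γ_S=0.333333; launch V₁=1·75/225=0.333333
k=0 src: V=0.3333
k=1 load: inc=0.333333, refl=0.333333·-0.764706=-0.2549; V=0.000000+0.333333+-0.254902=0.0784
k=2 src: inc=-0.254902, refl=-0.254902·0.333333=-0.0850; V=0.333333+-0.254902+-0.084967=-0.0065
k=3 load: inc=-0.084967, refl=-0.084967·-0.764706=0.0650; V=0.078431+-0.084967+0.064975=0.0584
k=4 src: inc=0.064975, refl=0.064975·0.333333=0.0217; V=-0.006536+0.064975+0.021658=0.0801
k=5 load: inc=0.021658, refl=0.021658·-0.764706=-0.0166; V=0.058439+0.021658+-0.016562=0.0635
k=6 src: inc=-0.016562, refl=-0.016562·0.333333=-0.0055; V=0.080097+-0.016562+-0.005521=0.0580
k=7 load: inc=-0.005521, refl=-0.005521·-0.764706=0.0042; V=0.063535+-0.005521+0.004222=0.0622

0 0 source 0.3333
1 1 load 0.0784
2 2 source -0.0065
3 3 load 0.0584
4 4 source 0.0801
5 5 load 0.0635
6 6 source 0.0580
7 7 load 0.0622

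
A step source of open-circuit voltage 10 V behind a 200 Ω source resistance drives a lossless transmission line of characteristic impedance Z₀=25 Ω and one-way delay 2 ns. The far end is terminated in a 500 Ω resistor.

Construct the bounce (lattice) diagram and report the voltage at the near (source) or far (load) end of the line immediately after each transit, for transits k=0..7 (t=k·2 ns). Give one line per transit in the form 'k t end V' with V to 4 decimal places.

Γ_L=0.904762, Γ_S=0.777778; launch V₁=10·25/225=1.111111
k=0 src: V=1.1111
k=1 load: inc=1.111111, refl=1.111111·0.904762=1.0053; V=0.000000+1.111111+1.005291=2.1164
k=2 src: inc=1.005291, refl=1.005291·0.777778=0.7819; V=1.111111+1.005291+0.781893=2.8983
k=3 load: inc=0.781893, refl=0.781893·0.904762=0.7074; V=2.116402+0.781893+0.707427=3.6057
k=4 src: inc=0.707427, refl=0.707427·0.777778=0.5502; V=2.898295+0.707427+0.550221=4.1559
k=5 load: inc=0.550221, refl=0.550221·0.904762=0.4978; V=3.605722+0.550221+0.497819=4.6538
k=6 src: inc=0.497819, refl=0.497819·0.777778=0.3872; V=4.155943+0.497819+0.387193=5.0410
k=7 load: inc=0.387193, refl=0.387193·0.904762=0.3503; V=4.653762+0.387193+0.350317=5.3913

0 0 source 1.1111
1 2 load 2.1164
2 4 source 2.8983
3 6 load 3.6057
4 8 source 4.1559
5 10 load 4.6538
6 12 source 5.0410
7 14 load 5.3913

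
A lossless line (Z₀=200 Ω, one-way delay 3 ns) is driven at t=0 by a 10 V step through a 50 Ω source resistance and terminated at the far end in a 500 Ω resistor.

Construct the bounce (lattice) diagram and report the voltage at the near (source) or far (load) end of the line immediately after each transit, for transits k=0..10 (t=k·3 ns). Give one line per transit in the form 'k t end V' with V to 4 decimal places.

Γ_L=0.428571, Γ_S=-0.600000; launch V₁=10·200/250=8.000000
k=0 src: V=8.0000
k=1 load: inc=8.000000, refl=8.000000·0.428571=3.4286; V=0.000000+8.000000+3.428571=11.4286
k=2 src: inc=3.428571, refl=3.428571·-0.600000=-2.0571; V=8.000000+3.428571+-2.057143=9.3714
k=3 load: inc=-2.057143, refl=-2.057143·0.428571=-0.8816; V=11.428571+-2.057143+-0.881633=8.4898
k=4 src: inc=-0.881633, refl=-0.881633·-0.600000=0.5290; V=9.371429+-0.881633+0.528980=9.0188
k=5 load: inc=0.528980, refl=0.528980·0.428571=0.2267; V=8.489796+0.528980+0.226706=9.2455
k=6 src: inc=0.226706, refl=0.226706·-0.600000=-0.1360; V=9.018776+0.226706+-0.136023=9.1095
k=7 load: inc=-0.136023, refl=-0.136023·0.428571=-0.0583; V=9.245481+-0.136023+-0.058296=9.0512
k=8 src: inc=-0.058296, refl=-0.058296·-0.600000=0.0350; V=9.109458+-0.058296+0.034977=9.0861
k=9 load: inc=0.034977, refl=0.034977·0.428571=0.0150; V=9.051162+0.034977+0.014990=9.1011
k=10 src: inc=0.014990, refl=0.014990·-0.600000=-0.0090; V=9.086139+0.014990+-0.008994=9.0921

0 0 source 8.0000
1 3 load 11.4286
2 6 source 9.3714
3 9 load 8.4898
4 12 source 9.0188
5 15 load 9.2455
6 18 source 9.1095
7 21 load 9.0512
8 24 source 9.0861
9 27 load 9.1011
10 30 source 9.0921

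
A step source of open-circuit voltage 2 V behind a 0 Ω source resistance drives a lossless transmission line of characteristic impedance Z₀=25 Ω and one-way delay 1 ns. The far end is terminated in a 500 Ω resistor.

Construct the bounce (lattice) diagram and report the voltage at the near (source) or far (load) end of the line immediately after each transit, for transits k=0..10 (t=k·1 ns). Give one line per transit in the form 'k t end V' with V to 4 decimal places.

Γ_L=0.904762, Γ_S=-1.000000; launch V₁=2·25/25=2.000000
k=0 src: V=2.0000
k=1 load: inc=2.000000, refl=2.000000·0.904762=1.8095; V=0.000000+2.000000+1.809524=3.8095
k=2 src: inc=1.809524, refl=1.809524·-1.000000=-1.8095; V=2.000000+1.809524+-1.809524=2.0000
k=3 load: inc=-1.809524, refl=-1.809524·0.904762=-1.6372; V=3.809524+-1.809524+-1.637188=0.3628
k=4 src: inc=-1.637188, refl=-1.637188·-1.000000=1.6372; V=2.000000+-1.637188+1.637188=2.0000
k=5 load: inc=1.637188, refl=1.637188·0.904762=1.4813; V=0.362812+1.637188+1.481266=3.4813
k=6 src: inc=1.481266, refl=1.481266·-1.000000=-1.4813; V=2.000000+1.481266+-1.481266=2.0000
k=7 load: inc=-1.481266, refl=-1.481266·0.904762=-1.3402; V=3.481266+-1.481266+-1.340193=0.6598
k=8 src: inc=-1.340193, refl=-1.340193·-1.000000=1.3402; V=2.000000+-1.340193+1.340193=2.0000
k=9 load: inc=1.340193, refl=1.340193·0.904762=1.2126; V=0.659807+1.340193+1.212555=3.2126
k=10 src: inc=1.212555, refl=1.212555·-1.000000=-1.2126; V=2.000000+1.212555+-1.212555=2.0000

0 0 source 2.0000
1 1 load 3.8095
2 2 source 2.0000
3 3 load 0.3628
4 4 source 2.0000
5 5 load 3.4813
6 6 source 2.0000
7 7 load 0.6598
8 8 source 2.0000
9 9 load 3.2126
10 10 source 2.0000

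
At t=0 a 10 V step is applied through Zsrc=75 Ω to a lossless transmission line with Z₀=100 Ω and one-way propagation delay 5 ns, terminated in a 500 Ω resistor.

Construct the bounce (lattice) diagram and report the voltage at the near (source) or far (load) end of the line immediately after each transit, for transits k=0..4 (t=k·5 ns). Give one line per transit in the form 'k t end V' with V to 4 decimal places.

0 0 source 5.7143
1 5 load 9.5238
2 10 source 8.9796
3 15 load 8.6168
4 20 source 8.6686

Γ_L=0.666667, Γ_S=-0.142857; launch V₁=10·100/175=5.714286
k=0 src: V=5.7143
k=1 load: inc=5.714286, refl=5.714286·0.666667=3.8095; V=0.000000+5.714286+3.809524=9.5238
k=2 src: inc=3.809524, refl=3.809524·-0.142857=-0.5442; V=5.714286+3.809524+-0.544218=8.9796
k=3 load: inc=-0.544218, refl=-0.544218·0.666667=-0.3628; V=9.523810+-0.544218+-0.362812=8.6168
k=4 src: inc=-0.362812, refl=-0.362812·-0.142857=0.0518; V=8.979592+-0.362812+0.051830=8.6686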